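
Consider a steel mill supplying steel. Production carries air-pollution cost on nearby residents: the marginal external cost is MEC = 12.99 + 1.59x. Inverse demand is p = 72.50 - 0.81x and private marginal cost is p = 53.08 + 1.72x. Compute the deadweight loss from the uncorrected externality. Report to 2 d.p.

Market equilibrium (private): 53.08 + 1.72x = 72.50 - 0.81x → x_m = 7.6759.
Social marginal cost = private MC + MEC = 66.07 + 3.31x.
Set SMC = demand: 66.07 + 3.31x = 72.50 - 0.81x → x* = 1.5607.
Between x* and x_m the wedge SMC − demand runs linearly from 0 to MEC(x_m), so the loss is a triangle.
DWL = ½ × 6.1152 × 25.1947 = 77.0353.

DWL = 77.04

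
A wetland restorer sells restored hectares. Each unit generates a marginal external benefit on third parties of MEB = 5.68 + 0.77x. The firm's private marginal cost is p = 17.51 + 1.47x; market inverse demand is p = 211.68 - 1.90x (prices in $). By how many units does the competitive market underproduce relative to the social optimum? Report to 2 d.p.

19.25 units

Market equilibrium (private): 17.51 + 1.47x = 211.68 - 1.90x → x_m = 57.6172.
Social marginal cost = private MC − MEB = 11.83 + 0.70x.
Set SMC = demand: 11.83 + 0.70x = 211.68 - 1.90x → x* = 76.8654.
Gap = |57.6172 − 76.8654| = 19.2482.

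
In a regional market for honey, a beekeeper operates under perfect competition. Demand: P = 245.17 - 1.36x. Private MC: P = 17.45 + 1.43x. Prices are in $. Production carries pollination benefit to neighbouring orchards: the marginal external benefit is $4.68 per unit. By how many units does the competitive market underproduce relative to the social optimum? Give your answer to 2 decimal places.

1.68 units

Market equilibrium (private): 17.45 + 1.43x = 245.17 - 1.36x → x_m = 81.6201.
Social marginal cost = private MC − MEB = 12.77 + 1.43x.
Set SMC = demand: 12.77 + 1.43x = 245.17 - 1.36x → x* = 83.2975.
Gap = |81.6201 − 83.2975| = 1.6774.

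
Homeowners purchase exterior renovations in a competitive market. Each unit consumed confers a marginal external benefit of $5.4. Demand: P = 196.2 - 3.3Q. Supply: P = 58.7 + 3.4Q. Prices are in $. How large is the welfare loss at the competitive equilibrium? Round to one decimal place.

DWL = $2.2

Market equilibrium (private): 58.7 + 3.4Q = 196.2 - 3.3Q → Q_m = 20.5224.
Social marginal benefit = demand + MEB = 201.6 - 3.3Q.
Set SMB = MC: 201.6 - 3.3Q = 58.7 + 3.4Q → Q* = 21.3284.
The loss is the area between SMB and MC from Q* to Q_m; with linear curves that's a triangle of height MEB(Q_m).
DWL = ½ × 0.8060 × 5.4000 = 2.1762.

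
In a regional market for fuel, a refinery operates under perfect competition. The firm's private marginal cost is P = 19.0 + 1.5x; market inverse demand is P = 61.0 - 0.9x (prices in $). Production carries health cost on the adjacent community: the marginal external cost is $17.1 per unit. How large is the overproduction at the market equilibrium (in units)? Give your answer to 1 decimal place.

Market equilibrium (private): 19.0 + 1.5x = 61.0 - 0.9x → x_m = 17.5000.
Social marginal cost = private MC + MEC = 36.1 + 1.5x.
Set SMC = demand: 36.1 + 1.5x = 61.0 - 0.9x → x* = 10.3750.
Gap = |17.5000 − 10.3750| = 7.1250.

7.1 units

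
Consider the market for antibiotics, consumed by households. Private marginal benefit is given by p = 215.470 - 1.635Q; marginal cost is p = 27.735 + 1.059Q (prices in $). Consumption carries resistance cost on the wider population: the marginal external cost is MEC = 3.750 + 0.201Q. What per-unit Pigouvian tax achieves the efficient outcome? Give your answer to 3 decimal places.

Social marginal benefit = demand − MEC = 211.720 - 1.836Q.
Set SMB = MC: 211.720 - 1.836Q = 27.735 + 1.059Q → Q* = 63.5527.
The Pigouvian tax equals MEC at Q*: 3.750 + 0.201×63.5527 = 16.5241.

tax = $16.524 per unit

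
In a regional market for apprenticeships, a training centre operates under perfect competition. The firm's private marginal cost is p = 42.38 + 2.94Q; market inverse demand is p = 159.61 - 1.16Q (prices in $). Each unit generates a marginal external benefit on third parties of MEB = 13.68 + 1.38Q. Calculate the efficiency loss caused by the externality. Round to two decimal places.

Market equilibrium (private): 42.38 + 2.94Q = 159.61 - 1.16Q → Q_m = 28.5927.
Social marginal cost = private MC − MEB = 28.70 + 1.56Q.
Set SMC = demand: 28.70 + 1.56Q = 159.61 - 1.16Q → Q* = 48.1287.
Height of the DWL triangle at Q_m is demand(Q_m) − SMC(Q_m) = MEB(Q_m) = 53.1379.
DWL = ½ × 19.5360 × 53.1379 = 519.0510.

DWL = $519.05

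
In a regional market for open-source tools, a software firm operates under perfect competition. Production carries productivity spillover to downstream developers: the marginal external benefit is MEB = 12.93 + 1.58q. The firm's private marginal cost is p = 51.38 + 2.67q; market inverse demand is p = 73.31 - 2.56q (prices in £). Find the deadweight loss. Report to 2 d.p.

DWL = £52.38

Market equilibrium (private): 51.38 + 2.67q = 73.31 - 2.56q → q_m = 4.1931.
Social marginal cost = private MC − MEB = 38.45 + 1.09q.
Set SMC = demand: 38.45 + 1.09q = 73.31 - 2.56q → q* = 9.5507.
The loss is the area between SMC and demand from q* to q_m; with linear curves that's a triangle of height MEB(q_m).
DWL = ½ × 5.3576 × 19.5551 = 52.3842.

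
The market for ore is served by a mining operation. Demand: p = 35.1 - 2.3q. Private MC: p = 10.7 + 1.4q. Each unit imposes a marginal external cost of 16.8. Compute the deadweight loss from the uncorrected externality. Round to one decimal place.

Market equilibrium (private): 10.7 + 1.4q = 35.1 - 2.3q → q_m = 6.5946.
Social marginal cost = private MC + MEC = 27.5 + 1.4q.
Set SMC = demand: 27.5 + 1.4q = 35.1 - 2.3q → q* = 2.0541.
The loss is the area between SMC and demand from q* to q_m; with linear curves that's a triangle of height MEC(q_m).
DWL = ½ × 4.5405 × 16.8000 = 38.1402.

DWL = 38.1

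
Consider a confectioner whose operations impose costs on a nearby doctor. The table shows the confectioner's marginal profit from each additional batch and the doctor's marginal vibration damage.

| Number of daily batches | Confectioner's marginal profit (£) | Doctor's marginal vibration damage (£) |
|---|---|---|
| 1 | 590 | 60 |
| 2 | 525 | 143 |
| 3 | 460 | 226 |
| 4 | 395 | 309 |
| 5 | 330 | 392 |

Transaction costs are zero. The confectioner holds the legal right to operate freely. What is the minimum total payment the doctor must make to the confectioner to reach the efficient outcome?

Left alone the confectioner would choose level 5 (marginal profit stays positive).
Efficient level: k* = 4 (marginal profit ≥ marginal vibration damage through 4).
The doctor must at least cover the confectioner's forgone profit from cutting 5→4: 330 = 330.

£330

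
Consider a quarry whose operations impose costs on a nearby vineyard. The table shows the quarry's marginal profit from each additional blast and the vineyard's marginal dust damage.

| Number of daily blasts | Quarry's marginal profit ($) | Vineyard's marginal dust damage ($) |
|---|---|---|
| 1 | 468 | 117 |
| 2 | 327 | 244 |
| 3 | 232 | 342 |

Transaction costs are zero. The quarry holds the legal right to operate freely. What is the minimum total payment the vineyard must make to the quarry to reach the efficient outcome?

$232

Left alone the quarry would choose level 3 (marginal profit stays positive).
Efficient level: k* = 2 (marginal profit ≥ marginal dust damage through 2).
The vineyard must at least cover the quarry's forgone profit from cutting 3→2: 232 = 232.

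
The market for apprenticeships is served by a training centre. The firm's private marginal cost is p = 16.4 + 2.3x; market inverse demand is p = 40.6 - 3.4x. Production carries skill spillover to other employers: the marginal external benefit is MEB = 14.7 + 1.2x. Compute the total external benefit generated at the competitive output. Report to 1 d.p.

Market equilibrium (private): 16.4 + 2.3x = 40.6 - 3.4x → x_m = 4.2456.
Total external benefit = ∫₀^{x_m} (14.7 + 1.2x) dx = 14.7×4.2456 + ½×1.2×4.2456² = 73.2254.

73.2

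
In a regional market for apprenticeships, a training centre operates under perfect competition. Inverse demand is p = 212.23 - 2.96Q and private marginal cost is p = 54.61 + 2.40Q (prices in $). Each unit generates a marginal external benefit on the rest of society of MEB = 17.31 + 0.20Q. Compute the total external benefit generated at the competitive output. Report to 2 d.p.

$595.51

Market equilibrium (private): 54.61 + 2.40Q = 212.23 - 2.96Q → Q_m = 29.4067.
Total external benefit = ∫₀^{Q_m} (17.31 + 0.20Q) dQ = 17.31×29.4067 + ½×0.20×29.4067² = 595.5054.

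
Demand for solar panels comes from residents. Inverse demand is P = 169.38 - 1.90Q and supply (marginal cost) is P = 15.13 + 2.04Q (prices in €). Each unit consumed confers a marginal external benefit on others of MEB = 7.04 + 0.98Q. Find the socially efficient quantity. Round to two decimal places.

Q* = 54.49

Social marginal benefit = demand + MEB = 176.42 - 0.92Q.
Set SMB = MC: 176.42 - 0.92Q = 15.13 + 2.04Q → Q* = 54.4899.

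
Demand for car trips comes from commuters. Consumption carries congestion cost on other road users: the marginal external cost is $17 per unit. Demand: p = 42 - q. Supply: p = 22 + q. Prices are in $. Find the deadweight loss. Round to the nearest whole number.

Market equilibrium (private): 22 + q = 42 - q → q_m = 10.0000.
Social marginal benefit = demand − MEC = 25 - q.
Set SMB = MC: 25 - q = 22 + q → q* = 1.5000.
The loss is the area between SMB and MC from q* to q_m; with linear curves that's a triangle of height MEC(q_m).
DWL = ½ × 8.5000 × 17.0000 = 72.2500.

DWL = $72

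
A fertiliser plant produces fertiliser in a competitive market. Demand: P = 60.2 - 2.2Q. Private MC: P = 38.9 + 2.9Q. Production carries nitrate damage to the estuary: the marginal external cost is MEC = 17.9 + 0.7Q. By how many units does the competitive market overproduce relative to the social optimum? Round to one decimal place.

3.6 units

Market equilibrium (private): 38.9 + 2.9Q = 60.2 - 2.2Q → Q_m = 4.1765.
Social marginal cost = private MC + MEC = 56.8 + 3.6Q.
Set SMC = demand: 56.8 + 3.6Q = 60.2 - 2.2Q → Q* = 0.5862.
Gap = |4.1765 − 0.5862| = 3.5903.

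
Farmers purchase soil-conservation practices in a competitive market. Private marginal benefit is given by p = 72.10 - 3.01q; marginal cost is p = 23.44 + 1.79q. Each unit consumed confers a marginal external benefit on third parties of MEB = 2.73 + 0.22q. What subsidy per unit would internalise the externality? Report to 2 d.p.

subsidy = 5.20 per unit

Social marginal benefit = demand + MEB = 74.83 - 2.79q.
Set SMB = MC: 74.83 - 2.79q = 23.44 + 1.79q → q* = 11.2205.
The Pigouvian subsidy equals MEB at q*: 2.73 + 0.22×11.2205 = 5.1985.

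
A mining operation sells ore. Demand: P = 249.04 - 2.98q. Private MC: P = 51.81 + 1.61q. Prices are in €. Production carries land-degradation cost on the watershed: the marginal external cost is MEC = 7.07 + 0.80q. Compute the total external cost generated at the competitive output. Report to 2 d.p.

€1042.35

Market equilibrium (private): 51.81 + 1.61q = 249.04 - 2.98q → q_m = 42.9695.
Total external cost = ∫₀^{q_m} (7.07 + 0.80q) dq = 7.07×42.9695 + ½×0.80×42.9695² = 1042.3455.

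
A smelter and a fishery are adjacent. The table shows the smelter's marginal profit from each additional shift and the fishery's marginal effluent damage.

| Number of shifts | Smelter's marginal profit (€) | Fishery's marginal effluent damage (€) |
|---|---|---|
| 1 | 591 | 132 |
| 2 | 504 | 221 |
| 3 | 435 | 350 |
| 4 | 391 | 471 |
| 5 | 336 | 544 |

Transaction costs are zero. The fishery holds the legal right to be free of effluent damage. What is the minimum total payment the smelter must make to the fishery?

Efficient level: marginal profit ≥ marginal effluent damage through level 3, so k* = 3.
With the fishery holding the right, the smelter must at least compensate total damage at k*: 132 + 221 + 350 = 703.

€703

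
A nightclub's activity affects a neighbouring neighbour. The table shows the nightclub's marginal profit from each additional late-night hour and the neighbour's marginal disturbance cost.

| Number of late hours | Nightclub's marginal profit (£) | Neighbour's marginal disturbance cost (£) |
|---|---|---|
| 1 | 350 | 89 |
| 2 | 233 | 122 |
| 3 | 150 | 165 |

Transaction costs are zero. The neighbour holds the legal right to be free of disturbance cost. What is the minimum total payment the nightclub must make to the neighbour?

Efficient level: marginal profit ≥ marginal disturbance cost through level 2, so k* = 2.
With the neighbour holding the right, the nightclub must at least compensate total damage at k*: 89 + 122 = 211.

£211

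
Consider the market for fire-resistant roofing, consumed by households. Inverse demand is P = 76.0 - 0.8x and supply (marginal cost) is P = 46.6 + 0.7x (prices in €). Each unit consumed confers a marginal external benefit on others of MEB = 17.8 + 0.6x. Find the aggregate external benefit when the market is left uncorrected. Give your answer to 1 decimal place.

Market equilibrium (private): 46.6 + 0.7x = 76.0 - 0.8x → x_m = 19.6000.
Total external benefit = ∫₀^{x_m} (17.8 + 0.6x) dx = 17.8×19.6000 + ½×0.6×19.6000² = 464.1280.

€464.1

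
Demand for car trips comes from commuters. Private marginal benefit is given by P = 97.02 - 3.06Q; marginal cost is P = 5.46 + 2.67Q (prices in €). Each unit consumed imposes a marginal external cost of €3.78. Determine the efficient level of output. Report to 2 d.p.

Q* = 15.32

Social marginal benefit = demand − MEC = 93.24 - 3.06Q.
Set SMB = MC: 93.24 - 3.06Q = 5.46 + 2.67Q → Q* = 15.3194.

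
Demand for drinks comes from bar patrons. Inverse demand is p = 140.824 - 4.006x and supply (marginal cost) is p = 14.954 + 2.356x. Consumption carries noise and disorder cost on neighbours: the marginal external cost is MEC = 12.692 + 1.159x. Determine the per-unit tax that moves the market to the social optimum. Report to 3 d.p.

tax = 30.133 per unit

Social marginal benefit = demand − MEC = 128.132 - 5.165x.
Set SMB = MC: 128.132 - 5.165x = 14.954 + 2.356x → x* = 15.0483.
The Pigouvian tax equals MEC at x*: 12.692 + 1.159×15.0483 = 30.1330.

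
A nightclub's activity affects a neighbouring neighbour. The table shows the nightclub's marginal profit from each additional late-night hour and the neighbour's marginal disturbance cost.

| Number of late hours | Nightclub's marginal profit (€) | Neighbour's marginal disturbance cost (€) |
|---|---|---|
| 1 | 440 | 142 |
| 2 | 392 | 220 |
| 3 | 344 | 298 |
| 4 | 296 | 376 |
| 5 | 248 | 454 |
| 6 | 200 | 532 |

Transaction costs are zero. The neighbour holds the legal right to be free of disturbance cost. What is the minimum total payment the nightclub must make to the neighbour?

Efficient level: marginal profit ≥ marginal disturbance cost through level 3, so k* = 3.
With the neighbour holding the right, the nightclub must at least compensate total damage at k*: 142 + 220 + 298 = 660.

€660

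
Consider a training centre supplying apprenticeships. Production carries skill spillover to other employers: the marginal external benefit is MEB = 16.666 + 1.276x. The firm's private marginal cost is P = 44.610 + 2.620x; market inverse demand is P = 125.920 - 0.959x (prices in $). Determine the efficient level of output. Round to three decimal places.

Social marginal cost = private MC − MEB = 27.944 + 1.344x.
Set SMC = demand: 27.944 + 1.344x = 125.920 - 0.959x → x* = 42.5428.

x* = 42.543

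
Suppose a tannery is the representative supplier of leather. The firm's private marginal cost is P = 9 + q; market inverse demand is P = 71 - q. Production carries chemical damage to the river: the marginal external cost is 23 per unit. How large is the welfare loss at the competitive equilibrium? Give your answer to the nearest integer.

DWL = 132

Market equilibrium (private): 9 + q = 71 - q → q_m = 31.0000.
Social marginal cost = private MC + MEC = 32 + q.
Set SMC = demand: 32 + q = 71 - q → q* = 19.5000.
The welfare-loss triangle has base |q_m − q*| and height MEC(q_m) (the vertical gap between SMC and demand is zero at q* and MEC at q_m).
DWL = ½ × 11.5000 × 23.0000 = 132.2500.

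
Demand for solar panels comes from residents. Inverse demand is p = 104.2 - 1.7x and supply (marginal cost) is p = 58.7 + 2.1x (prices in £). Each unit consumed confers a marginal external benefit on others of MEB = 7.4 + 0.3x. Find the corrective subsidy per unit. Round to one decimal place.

Social marginal benefit = demand + MEB = 111.6 - 1.4x.
Set SMB = MC: 111.6 - 1.4x = 58.7 + 2.1x → x* = 15.1143.
The Pigouvian subsidy equals MEB at x*: 7.4 + 0.3×15.1143 = 11.9343.

subsidy = £11.9 per unit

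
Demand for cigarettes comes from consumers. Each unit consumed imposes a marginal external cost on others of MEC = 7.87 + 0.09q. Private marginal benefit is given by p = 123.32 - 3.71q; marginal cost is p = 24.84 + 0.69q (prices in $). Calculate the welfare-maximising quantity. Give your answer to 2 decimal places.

q* = 20.18

Social marginal benefit = demand − MEC = 115.45 - 3.80q.
Set SMB = MC: 115.45 - 3.80q = 24.84 + 0.69q → q* = 20.1804.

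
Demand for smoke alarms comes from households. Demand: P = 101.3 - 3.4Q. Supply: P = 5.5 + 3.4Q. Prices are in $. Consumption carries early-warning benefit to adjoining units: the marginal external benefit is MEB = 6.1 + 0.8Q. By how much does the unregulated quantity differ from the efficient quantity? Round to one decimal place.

Market equilibrium (private): 5.5 + 3.4Q = 101.3 - 3.4Q → Q_m = 14.0882.
Social marginal benefit = demand + MEB = 107.4 - 2.6Q.
Set SMB = MC: 107.4 - 2.6Q = 5.5 + 3.4Q → Q* = 16.9833.
Gap = |14.0882 − 16.9833| = 2.8951.

2.9 units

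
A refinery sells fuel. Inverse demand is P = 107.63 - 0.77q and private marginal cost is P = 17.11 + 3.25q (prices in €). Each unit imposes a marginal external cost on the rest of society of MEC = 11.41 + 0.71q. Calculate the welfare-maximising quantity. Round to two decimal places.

Social marginal cost = private MC + MEC = 28.52 + 3.96q.
Set SMC = demand: 28.52 + 3.96q = 107.63 - 0.77q → q* = 16.7252.

q* = 16.73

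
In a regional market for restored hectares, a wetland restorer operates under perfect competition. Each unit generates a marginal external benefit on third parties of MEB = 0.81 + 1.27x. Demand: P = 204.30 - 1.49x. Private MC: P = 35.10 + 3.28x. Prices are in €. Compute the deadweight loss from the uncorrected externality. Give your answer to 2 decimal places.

Market equilibrium (private): 35.10 + 3.28x = 204.30 - 1.49x → x_m = 35.4717.
Social marginal cost = private MC − MEB = 34.29 + 2.01x.
Set SMC = demand: 34.29 + 2.01x = 204.30 - 1.49x → x* = 48.5743.
The welfare-loss triangle has base |x_m − x*| and height MEB(x_m) (the vertical gap between SMC and demand is zero at x* and MEB at x_m).
DWL = ½ × 13.1026 × 45.8591 = 300.4367.

DWL = €300.44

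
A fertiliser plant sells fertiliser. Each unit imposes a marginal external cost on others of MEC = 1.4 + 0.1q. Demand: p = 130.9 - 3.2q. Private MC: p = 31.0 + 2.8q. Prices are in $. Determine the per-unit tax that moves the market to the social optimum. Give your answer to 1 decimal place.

Social marginal cost = private MC + MEC = 32.4 + 2.9q.
Set SMC = demand: 32.4 + 2.9q = 130.9 - 3.2q → q* = 16.1475.
The Pigouvian tax equals MEC at q*: 1.4 + 0.1×16.1475 = 3.0148.

tax = $3.0 per unit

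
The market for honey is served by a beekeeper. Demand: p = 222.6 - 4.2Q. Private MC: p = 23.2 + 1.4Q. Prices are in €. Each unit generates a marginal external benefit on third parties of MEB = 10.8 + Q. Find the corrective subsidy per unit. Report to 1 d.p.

subsidy = €56.5 per unit

Social marginal cost = private MC − MEB = 12.4 + 0.4Q.
Set SMC = demand: 12.4 + 0.4Q = 222.6 - 4.2Q → Q* = 45.6957.
The Pigouvian subsidy equals MEB at Q*: 10.8 + 1.0×45.6957 = 56.4957.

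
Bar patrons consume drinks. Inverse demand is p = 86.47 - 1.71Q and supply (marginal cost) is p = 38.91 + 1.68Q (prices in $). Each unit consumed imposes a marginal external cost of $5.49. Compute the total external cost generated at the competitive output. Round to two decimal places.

Market equilibrium (private): 38.91 + 1.68Q = 86.47 - 1.71Q → Q_m = 14.0295.
Total external cost = MEC × Q_m = 5.49 × 14.0295 = 77.0220.

$77.02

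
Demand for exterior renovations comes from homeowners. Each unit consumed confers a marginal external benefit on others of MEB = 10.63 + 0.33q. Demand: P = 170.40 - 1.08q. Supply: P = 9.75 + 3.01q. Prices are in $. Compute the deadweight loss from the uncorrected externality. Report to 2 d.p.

DWL = $74.01

Market equilibrium (private): 9.75 + 3.01q = 170.40 - 1.08q → q_m = 39.2787.
Social marginal benefit = demand + MEB = 181.03 - 0.75q.
Set SMB = MC: 181.03 - 0.75q = 9.75 + 3.01q → q* = 45.5532.
The loss is the area between SMB and MC from q* to q_m; with linear curves that's a triangle of height MEB(q_m).
DWL = ½ × 6.2745 × 23.5920 = 74.0140.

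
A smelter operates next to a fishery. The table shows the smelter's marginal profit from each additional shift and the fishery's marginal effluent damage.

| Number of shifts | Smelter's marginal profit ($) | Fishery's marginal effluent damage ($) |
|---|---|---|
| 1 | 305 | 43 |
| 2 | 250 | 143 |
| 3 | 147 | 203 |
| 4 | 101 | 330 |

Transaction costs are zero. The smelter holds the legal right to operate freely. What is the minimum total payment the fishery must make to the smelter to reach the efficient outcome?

$248

Left alone the smelter would choose level 4 (marginal profit stays positive).
Efficient level: k* = 2 (marginal profit ≥ marginal effluent damage through 2).
The fishery must at least cover the smelter's forgone profit from cutting 4→2: 147 + 101 = 248.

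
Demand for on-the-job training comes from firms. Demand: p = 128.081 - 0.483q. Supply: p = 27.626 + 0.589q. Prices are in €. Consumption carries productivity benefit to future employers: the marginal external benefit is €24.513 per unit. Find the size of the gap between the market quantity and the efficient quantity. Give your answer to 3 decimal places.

Market equilibrium (private): 27.626 + 0.589q = 128.081 - 0.483q → q_m = 93.7080.
Social marginal benefit = demand + MEB = 152.594 - 0.483q.
Set SMB = MC: 152.594 - 0.483q = 27.626 + 0.589q → q* = 116.5746.
Gap = |93.7080 − 116.5746| = 22.8666.

22.867 units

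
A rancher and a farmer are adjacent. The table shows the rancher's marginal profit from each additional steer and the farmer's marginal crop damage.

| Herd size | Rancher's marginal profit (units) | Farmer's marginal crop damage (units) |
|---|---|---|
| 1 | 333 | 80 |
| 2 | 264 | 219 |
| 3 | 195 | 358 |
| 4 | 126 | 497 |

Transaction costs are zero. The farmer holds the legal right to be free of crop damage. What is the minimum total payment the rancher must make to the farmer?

299

Efficient level: marginal profit ≥ marginal crop damage through level 2, so k* = 2.
With the farmer holding the right, the rancher must at least compensate total damage at k*: 80 + 219 = 299.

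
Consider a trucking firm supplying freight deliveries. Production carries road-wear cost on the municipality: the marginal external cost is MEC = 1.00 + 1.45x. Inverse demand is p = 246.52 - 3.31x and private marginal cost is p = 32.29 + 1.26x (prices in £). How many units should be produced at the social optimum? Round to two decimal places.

Social marginal cost = private MC + MEC = 33.29 + 2.71x.
Set SMC = demand: 33.29 + 2.71x = 246.52 - 3.31x → x* = 35.4203.

x* = 35.42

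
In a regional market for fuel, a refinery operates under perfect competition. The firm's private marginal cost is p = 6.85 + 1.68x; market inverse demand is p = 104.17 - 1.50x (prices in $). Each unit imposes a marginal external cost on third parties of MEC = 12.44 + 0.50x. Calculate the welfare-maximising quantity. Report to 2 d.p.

Social marginal cost = private MC + MEC = 19.29 + 2.18x.
Set SMC = demand: 19.29 + 2.18x = 104.17 - 1.50x → x* = 23.0652.

x* = 23.07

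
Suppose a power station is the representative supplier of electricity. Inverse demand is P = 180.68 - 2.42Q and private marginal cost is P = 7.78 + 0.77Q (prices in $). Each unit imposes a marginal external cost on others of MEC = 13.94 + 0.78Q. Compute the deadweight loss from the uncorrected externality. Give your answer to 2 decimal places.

DWL = $398.02

Market equilibrium (private): 7.78 + 0.77Q = 180.68 - 2.42Q → Q_m = 54.2006.
Social marginal cost = private MC + MEC = 21.72 + 1.55Q.
Set SMC = demand: 21.72 + 1.55Q = 180.68 - 2.42Q → Q* = 40.0403.
The welfare-loss triangle has base |Q_m − Q*| and height MEC(Q_m) (the vertical gap between SMC and demand is zero at Q* and MEC at Q_m).
DWL = ½ × 14.1603 × 56.2165 = 398.0213.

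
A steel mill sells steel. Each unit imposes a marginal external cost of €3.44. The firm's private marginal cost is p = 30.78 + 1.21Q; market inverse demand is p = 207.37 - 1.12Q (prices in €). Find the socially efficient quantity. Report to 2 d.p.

Q* = 74.31

Social marginal cost = private MC + MEC = 34.22 + 1.21Q.
Set SMC = demand: 34.22 + 1.21Q = 207.37 - 1.12Q → Q* = 74.3133.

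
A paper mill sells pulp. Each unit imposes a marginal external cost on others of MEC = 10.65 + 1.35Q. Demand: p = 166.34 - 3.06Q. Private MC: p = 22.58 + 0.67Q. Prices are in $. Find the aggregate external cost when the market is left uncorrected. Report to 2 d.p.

$1413.15

Market equilibrium (private): 22.58 + 0.67Q = 166.34 - 3.06Q → Q_m = 38.5416.
Total external cost = ∫₀^{Q_m} (10.65 + 1.35Q) dQ = 10.65×38.5416 + ½×1.35×38.5416² = 1413.1501.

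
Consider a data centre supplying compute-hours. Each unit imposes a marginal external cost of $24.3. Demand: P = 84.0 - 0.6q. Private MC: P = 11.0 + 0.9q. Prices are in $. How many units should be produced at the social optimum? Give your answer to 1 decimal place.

q* = 32.5

Social marginal cost = private MC + MEC = 35.3 + 0.9q.
Set SMC = demand: 35.3 + 0.9q = 84.0 - 0.6q → q* = 32.4667.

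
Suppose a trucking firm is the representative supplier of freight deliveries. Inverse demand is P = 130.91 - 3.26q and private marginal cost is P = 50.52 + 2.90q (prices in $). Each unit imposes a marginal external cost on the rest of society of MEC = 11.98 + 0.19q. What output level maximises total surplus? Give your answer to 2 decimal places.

Social marginal cost = private MC + MEC = 62.50 + 3.09q.
Set SMC = demand: 62.50 + 3.09q = 130.91 - 3.26q → q* = 10.7732.

q* = 10.77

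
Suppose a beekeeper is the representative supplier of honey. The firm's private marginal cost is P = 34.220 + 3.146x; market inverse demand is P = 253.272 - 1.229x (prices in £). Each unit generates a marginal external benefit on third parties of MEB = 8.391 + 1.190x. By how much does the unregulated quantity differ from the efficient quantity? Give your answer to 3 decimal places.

21.342 units

Market equilibrium (private): 34.220 + 3.146x = 253.272 - 1.229x → x_m = 50.0690.
Social marginal cost = private MC − MEB = 25.829 + 1.956x.
Set SMC = demand: 25.829 + 1.956x = 253.272 - 1.229x → x* = 71.4107.
Gap = |50.0690 − 71.4107| = 21.3417.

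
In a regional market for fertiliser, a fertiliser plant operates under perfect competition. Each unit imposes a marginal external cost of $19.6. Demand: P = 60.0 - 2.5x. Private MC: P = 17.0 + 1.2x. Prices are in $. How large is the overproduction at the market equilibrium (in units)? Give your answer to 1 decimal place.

Market equilibrium (private): 17.0 + 1.2x = 60.0 - 2.5x → x_m = 11.6216.
Social marginal cost = private MC + MEC = 36.6 + 1.2x.
Set SMC = demand: 36.6 + 1.2x = 60.0 - 2.5x → x* = 6.3243.
Gap = |11.6216 − 6.3243| = 5.2973.

5.3 units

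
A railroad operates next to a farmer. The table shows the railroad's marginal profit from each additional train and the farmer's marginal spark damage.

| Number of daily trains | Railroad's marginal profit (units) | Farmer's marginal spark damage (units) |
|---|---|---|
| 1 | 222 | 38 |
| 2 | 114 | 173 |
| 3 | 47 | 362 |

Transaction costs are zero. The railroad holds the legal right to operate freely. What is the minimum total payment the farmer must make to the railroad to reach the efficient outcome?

Left alone the railroad would choose level 3 (marginal profit stays positive).
Efficient level: k* = 1 (marginal profit ≥ marginal spark damage through 1).
The farmer must at least cover the railroad's forgone profit from cutting 3→1: 114 + 47 = 161.

161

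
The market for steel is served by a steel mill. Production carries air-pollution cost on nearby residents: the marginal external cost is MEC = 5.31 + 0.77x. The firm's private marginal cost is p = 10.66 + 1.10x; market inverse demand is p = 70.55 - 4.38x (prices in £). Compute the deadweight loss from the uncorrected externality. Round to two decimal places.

DWL = £15.07

Market equilibrium (private): 10.66 + 1.10x = 70.55 - 4.38x → x_m = 10.9288.
Social marginal cost = private MC + MEC = 15.97 + 1.87x.
Set SMC = demand: 15.97 + 1.87x = 70.55 - 4.38x → x* = 8.7328.
Height of the DWL triangle at x_m is SMC(x_m) − demand(x_m) = MEC(x_m) = 13.7252.
DWL = ½ × 2.1960 × 13.7252 = 15.0703.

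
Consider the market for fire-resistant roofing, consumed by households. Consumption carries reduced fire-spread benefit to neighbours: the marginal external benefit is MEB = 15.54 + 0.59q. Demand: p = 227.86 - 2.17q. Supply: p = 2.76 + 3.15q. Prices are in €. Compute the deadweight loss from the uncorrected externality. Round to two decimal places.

Market equilibrium (private): 2.76 + 3.15q = 227.86 - 2.17q → q_m = 42.3120.
Social marginal benefit = demand + MEB = 243.40 - 1.58q.
Set SMB = MC: 243.40 - 1.58q = 2.76 + 3.15q → q* = 50.8753.
The loss is the area between SMB and MC from q* to q_m; with linear curves that's a triangle of height MEB(q_m).
DWL = ½ × 8.5633 × 40.5041 = 173.4244.

DWL = €173.42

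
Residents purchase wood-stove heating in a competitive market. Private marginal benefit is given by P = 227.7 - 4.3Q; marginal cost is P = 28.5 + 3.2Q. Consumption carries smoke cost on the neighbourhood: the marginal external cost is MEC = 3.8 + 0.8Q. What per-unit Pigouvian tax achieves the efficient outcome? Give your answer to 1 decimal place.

tax = 22.6 per unit

Social marginal benefit = demand − MEC = 223.9 - 5.1Q.
Set SMB = MC: 223.9 - 5.1Q = 28.5 + 3.2Q → Q* = 23.5422.
The Pigouvian tax equals MEC at Q*: 3.8 + 0.8×23.5422 = 22.6338.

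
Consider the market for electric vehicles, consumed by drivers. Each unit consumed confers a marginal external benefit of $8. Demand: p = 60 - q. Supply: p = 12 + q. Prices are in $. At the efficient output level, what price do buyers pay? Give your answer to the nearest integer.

Social marginal benefit = demand + MEB = 68 - q.
Set SMB = MC: 68 - q = 12 + q → q* = 28.0000.
Consumer price on the demand curve at q*: 60 − 1×28.0000 = 32.0000.

P = $32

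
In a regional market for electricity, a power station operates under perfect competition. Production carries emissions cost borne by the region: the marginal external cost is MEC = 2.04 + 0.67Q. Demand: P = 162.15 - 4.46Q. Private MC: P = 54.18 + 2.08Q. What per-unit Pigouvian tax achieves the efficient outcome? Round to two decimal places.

tax = 11.88 per unit

Social marginal cost = private MC + MEC = 56.22 + 2.75Q.
Set SMC = demand: 56.22 + 2.75Q = 162.15 - 4.46Q → Q* = 14.6921.
The Pigouvian tax equals MEC at Q*: 2.04 + 0.67×14.6921 = 11.8837.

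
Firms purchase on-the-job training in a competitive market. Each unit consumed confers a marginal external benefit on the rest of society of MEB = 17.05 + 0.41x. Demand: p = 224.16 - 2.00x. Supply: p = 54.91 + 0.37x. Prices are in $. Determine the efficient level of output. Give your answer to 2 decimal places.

Social marginal benefit = demand + MEB = 241.21 - 1.59x.
Set SMB = MC: 241.21 - 1.59x = 54.91 + 0.37x → x* = 95.0510.

x* = 95.05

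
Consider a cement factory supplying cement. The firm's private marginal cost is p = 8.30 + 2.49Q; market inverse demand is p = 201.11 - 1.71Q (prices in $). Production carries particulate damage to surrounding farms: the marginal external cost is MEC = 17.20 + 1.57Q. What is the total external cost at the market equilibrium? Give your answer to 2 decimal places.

Market equilibrium (private): 8.30 + 2.49Q = 201.11 - 1.71Q → Q_m = 45.9071.
Total external cost = ∫₀^{Q_m} (17.20 + 1.57Q) dQ = 17.20×45.9071 + ½×1.57×45.9071² = 2443.9597.

$2443.96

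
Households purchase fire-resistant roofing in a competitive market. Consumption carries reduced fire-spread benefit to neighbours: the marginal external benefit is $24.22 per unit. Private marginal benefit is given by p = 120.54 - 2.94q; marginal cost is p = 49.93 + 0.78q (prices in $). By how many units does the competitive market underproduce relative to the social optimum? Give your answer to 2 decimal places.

Market equilibrium (private): 49.93 + 0.78q = 120.54 - 2.94q → q_m = 18.9812.
Social marginal benefit = demand + MEB = 144.76 - 2.94q.
Set SMB = MC: 144.76 - 2.94q = 49.93 + 0.78q → q* = 25.4919.
Gap = |18.9812 − 25.4919| = 6.5107.

6.51 units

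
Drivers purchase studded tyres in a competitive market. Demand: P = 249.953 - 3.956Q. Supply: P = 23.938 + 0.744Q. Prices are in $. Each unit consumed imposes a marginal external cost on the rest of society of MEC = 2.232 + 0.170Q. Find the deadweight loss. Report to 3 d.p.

DWL = $11.120

Market equilibrium (private): 23.938 + 0.744Q = 249.953 - 3.956Q → Q_m = 48.0883.
Social marginal benefit = demand − MEC = 247.721 - 4.126Q.
Set SMB = MC: 247.721 - 4.126Q = 23.938 + 0.744Q → Q* = 45.9513.
Height of the DWL triangle at Q_m is MC(Q_m) − SMB(Q_m) = MEC(Q_m) = 10.4070.
DWL = ½ × 2.1370 × 10.4070 = 11.1199.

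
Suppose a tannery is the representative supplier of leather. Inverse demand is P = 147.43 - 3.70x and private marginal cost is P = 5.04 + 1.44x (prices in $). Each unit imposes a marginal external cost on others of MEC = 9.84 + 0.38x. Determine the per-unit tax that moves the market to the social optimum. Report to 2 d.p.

tax = $18.96 per unit

Social marginal cost = private MC + MEC = 14.88 + 1.82x.
Set SMC = demand: 14.88 + 1.82x = 147.43 - 3.70x → x* = 24.0127.
The Pigouvian tax equals MEC at x*: 9.84 + 0.38×24.0127 = 18.9648.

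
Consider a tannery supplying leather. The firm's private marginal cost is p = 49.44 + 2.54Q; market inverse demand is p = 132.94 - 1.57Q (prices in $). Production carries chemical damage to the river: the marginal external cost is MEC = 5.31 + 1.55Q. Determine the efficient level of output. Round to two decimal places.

Social marginal cost = private MC + MEC = 54.75 + 4.09Q.
Set SMC = demand: 54.75 + 4.09Q = 132.94 - 1.57Q → Q* = 13.8145.

Q* = 13.81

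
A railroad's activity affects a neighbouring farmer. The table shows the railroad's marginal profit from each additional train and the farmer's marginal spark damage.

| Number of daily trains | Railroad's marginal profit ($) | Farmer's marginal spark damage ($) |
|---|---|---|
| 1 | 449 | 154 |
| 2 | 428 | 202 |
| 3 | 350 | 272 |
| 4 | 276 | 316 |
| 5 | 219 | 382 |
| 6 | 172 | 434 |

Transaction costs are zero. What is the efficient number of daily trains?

Bargaining reaches the level where marginal profit last exceeds marginal spark damage.
That holds through level 3 (350 ≥ 272) but not at 4 (276 < 316).

3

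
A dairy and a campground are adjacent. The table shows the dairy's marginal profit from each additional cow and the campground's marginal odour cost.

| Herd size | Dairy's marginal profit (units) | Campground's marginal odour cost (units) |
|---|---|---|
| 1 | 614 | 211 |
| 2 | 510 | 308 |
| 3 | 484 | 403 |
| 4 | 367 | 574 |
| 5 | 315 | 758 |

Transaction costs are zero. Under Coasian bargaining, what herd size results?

Bargaining reaches the level where marginal profit last exceeds marginal odour cost.
That holds through level 3 (484 ≥ 403) but not at 4 (367 < 574).

3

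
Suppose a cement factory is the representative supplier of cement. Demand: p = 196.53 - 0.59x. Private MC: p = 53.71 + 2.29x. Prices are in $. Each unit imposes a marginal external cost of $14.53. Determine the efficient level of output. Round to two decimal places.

x* = 44.55

Social marginal cost = private MC + MEC = 68.24 + 2.29x.
Set SMC = demand: 68.24 + 2.29x = 196.53 - 0.59x → x* = 44.5451.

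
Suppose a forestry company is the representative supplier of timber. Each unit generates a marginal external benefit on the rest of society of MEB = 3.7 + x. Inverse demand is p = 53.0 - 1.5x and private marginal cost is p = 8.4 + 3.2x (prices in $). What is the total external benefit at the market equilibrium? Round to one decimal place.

Market equilibrium (private): 8.4 + 3.2x = 53.0 - 1.5x → x_m = 9.4894.
Total external benefit = ∫₀^{x_m} (3.7 + 1.0x) dx = 3.7×9.4894 + ½×1.0×9.4894² = 80.1351.

$80.1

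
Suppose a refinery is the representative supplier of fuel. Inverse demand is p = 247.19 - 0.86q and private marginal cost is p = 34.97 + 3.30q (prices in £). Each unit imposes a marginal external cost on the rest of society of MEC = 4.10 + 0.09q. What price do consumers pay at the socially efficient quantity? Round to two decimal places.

P = £205.08

Social marginal cost = private MC + MEC = 39.07 + 3.39q.
Set SMC = demand: 39.07 + 3.39q = 247.19 - 0.86q → q* = 48.9694.
Consumer price on the demand curve at q*: 247.19 − 0.86×48.9694 = 205.0763.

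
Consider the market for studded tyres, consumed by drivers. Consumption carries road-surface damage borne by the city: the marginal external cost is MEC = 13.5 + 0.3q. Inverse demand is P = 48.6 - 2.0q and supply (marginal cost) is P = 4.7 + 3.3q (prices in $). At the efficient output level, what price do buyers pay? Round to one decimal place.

P = $37.7

Social marginal benefit = demand − MEC = 35.1 - 2.3q.
Set SMB = MC: 35.1 - 2.3q = 4.7 + 3.3q → q* = 5.4286.
Consumer price on the demand curve at q*: 48.6 − 2.0×5.4286 = 37.7428.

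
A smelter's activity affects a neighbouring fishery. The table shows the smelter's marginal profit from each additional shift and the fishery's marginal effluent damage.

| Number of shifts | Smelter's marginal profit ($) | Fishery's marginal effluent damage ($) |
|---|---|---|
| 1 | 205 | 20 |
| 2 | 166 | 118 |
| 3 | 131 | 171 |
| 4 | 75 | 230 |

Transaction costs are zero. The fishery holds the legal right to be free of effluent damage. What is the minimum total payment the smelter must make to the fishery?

$138

Efficient level: marginal profit ≥ marginal effluent damage through level 2, so k* = 2.
With the fishery holding the right, the smelter must at least compensate total damage at k*: 20 + 118 = 138.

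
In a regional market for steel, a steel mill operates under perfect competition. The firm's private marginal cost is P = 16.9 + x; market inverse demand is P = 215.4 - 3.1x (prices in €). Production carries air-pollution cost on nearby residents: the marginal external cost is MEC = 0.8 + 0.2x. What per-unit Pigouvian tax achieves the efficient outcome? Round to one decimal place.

Social marginal cost = private MC + MEC = 17.7 + 1.2x.
Set SMC = demand: 17.7 + 1.2x = 215.4 - 3.1x → x* = 45.9767.
The Pigouvian tax equals MEC at x*: 0.8 + 0.2×45.9767 = 9.9953.

tax = €10.0 per unit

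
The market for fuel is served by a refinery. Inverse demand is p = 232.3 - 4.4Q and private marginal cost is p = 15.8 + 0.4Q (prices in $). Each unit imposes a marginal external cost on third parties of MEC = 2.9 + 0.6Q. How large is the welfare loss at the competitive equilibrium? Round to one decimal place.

DWL = $83.1

Market equilibrium (private): 15.8 + 0.4Q = 232.3 - 4.4Q → Q_m = 45.1042.
Social marginal cost = private MC + MEC = 18.7 + Q.
Set SMC = demand: 18.7 + Q = 232.3 - 4.4Q → Q* = 39.5556.
Between Q* and Q_m the wedge SMC − demand runs linearly from 0 to MEC(Q_m), so the loss is a triangle.
DWL = ½ × 5.5486 × 29.9625 = 83.1250.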